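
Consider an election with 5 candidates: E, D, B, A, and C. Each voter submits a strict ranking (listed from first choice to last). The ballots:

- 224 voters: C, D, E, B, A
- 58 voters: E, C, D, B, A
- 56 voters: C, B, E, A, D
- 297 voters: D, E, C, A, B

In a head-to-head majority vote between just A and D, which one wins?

Voters preferring A to D: 56; preferring D to A: 579.
D wins the head-to-head.

D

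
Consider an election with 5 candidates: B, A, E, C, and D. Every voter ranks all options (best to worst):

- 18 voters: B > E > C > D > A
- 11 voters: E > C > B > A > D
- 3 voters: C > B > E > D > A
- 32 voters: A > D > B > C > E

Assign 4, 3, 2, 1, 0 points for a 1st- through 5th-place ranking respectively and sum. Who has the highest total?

B: 18·4 + 11·2 + 3·3 + 32·2 = 167
A: 18·0 + 11·1 + 3·0 + 32·4 = 139
E: 18·3 + 11·4 + 3·2 + 32·0 = 104
C: 18·2 + 11·3 + 3·4 + 32·1 = 113
D: 18·1 + 11·0 + 3·1 + 32·3 = 117
B has the highest Borda score (167).

B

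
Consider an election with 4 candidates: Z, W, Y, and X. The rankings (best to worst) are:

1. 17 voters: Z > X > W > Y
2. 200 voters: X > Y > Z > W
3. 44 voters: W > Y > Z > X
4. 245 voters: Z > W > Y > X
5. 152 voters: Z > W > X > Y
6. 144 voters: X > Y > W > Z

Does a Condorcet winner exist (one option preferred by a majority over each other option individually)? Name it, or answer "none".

Z vs W: 614–188 for Z.
Z vs Y: 414–388 for Z.
Z vs X: 458–344 for Z.
Z beats every other option head-to-head.

Z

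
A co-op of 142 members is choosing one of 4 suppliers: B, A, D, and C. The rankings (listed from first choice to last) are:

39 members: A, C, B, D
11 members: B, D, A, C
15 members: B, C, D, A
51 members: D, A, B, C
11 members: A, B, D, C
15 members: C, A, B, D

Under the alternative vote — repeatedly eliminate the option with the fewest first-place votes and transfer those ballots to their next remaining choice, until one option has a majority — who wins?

D

Round 1: B 26, A 50, D 51, C 15. Eliminate C.
Round 2: B 26, A 65, D 51. Eliminate B.
Round 3: A 65, D 77. D has a majority.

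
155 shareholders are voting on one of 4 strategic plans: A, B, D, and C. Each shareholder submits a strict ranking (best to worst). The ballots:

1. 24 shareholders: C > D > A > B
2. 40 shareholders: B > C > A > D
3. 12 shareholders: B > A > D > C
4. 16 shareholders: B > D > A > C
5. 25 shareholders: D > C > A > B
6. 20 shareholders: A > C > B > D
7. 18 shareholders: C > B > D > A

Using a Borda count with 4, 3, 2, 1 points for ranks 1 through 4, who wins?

C

A: 24·2 + 40·2 + 12·3 + 16·2 + 25·2 + 20·4 + 18·1 = 344
B: 24·1 + 40·4 + 12·4 + 16·4 + 25·1 + 20·2 + 18·3 = 415
D: 24·3 + 40·1 + 12·2 + 16·3 + 25·4 + 20·1 + 18·2 = 340
C: 24·4 + 40·3 + 12·1 + 16·1 + 25·3 + 20·3 + 18·4 = 451
C has the highest Borda score (451).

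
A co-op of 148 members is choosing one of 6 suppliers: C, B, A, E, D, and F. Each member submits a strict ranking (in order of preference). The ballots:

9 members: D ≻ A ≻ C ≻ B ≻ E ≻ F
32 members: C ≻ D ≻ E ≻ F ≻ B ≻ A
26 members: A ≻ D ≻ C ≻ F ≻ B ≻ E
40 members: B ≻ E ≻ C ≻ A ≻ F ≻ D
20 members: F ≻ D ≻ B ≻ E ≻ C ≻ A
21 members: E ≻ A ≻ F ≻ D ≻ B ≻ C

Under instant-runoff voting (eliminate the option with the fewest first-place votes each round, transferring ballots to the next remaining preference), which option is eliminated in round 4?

Round 1: C 32, B 40, A 26, E 21, D 9, F 20. Eliminate D.
Round 2: C 32, B 40, A 35, E 21, F 20. Eliminate F.
Round 3: C 32, B 60, A 35, E 21. Eliminate E.
Round 4: C 32, B 60, A 56. Eliminate C.

C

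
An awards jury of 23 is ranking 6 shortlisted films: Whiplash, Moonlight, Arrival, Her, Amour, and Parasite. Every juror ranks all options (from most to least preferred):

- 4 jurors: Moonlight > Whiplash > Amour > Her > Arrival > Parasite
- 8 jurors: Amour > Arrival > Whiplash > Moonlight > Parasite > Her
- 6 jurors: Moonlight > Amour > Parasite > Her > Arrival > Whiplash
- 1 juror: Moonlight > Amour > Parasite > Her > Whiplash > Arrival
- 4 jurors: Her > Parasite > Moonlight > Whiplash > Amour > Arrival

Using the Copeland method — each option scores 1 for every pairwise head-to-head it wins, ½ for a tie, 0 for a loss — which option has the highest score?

Moonlight

Whiplash: beats Her and Parasite; loses to Moonlight, Arrival, and Amour → score 2.
Moonlight: beats Whiplash, Arrival, Her, Amour, and Parasite → score 5.
Arrival: beats Whiplash and Parasite; loses to Moonlight, Her, and Amour → score 2.
Her: beats Arrival; loses to Whiplash, Moonlight, Amour, and Parasite → score 1.
Amour: beats Whiplash, Arrival, Her, and Parasite; loses to Moonlight → score 4.
Parasite: beats Her; loses to Whiplash, Moonlight, Arrival, and Amour → score 1.
Moonlight has the best pairwise record.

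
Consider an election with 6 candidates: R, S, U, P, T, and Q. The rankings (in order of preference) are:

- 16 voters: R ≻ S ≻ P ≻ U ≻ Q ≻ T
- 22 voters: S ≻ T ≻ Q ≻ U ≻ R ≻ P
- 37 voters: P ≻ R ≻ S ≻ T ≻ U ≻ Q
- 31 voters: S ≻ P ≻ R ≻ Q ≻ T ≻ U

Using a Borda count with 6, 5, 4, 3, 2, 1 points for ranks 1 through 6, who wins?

S

R: 16·6 + 22·2 + 37·5 + 31·4 = 449
S: 16·5 + 22·6 + 37·4 + 31·6 = 546
U: 16·3 + 22·3 + 37·2 + 31·1 = 219
P: 16·4 + 22·1 + 37·6 + 31·5 = 463
T: 16·1 + 22·5 + 37·3 + 31·2 = 299
Q: 16·2 + 22·4 + 37·1 + 31·3 = 250
S has the highest Borda score (546).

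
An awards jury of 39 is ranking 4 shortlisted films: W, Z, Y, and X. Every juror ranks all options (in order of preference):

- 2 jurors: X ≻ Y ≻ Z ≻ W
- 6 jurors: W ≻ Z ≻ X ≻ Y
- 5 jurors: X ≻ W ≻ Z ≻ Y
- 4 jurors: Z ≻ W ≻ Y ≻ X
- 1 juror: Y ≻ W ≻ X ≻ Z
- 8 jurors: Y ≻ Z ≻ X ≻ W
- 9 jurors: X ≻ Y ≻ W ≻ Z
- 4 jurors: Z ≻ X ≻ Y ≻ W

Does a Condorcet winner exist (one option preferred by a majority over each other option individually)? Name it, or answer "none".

none

Checking pairwise contests:
Y beats W 24–15.
W beats Z 21–18.
X beats Y 26–13.
Z beats X 22–17.
Every option loses at least one head-to-head, so there is no Condorcet winner.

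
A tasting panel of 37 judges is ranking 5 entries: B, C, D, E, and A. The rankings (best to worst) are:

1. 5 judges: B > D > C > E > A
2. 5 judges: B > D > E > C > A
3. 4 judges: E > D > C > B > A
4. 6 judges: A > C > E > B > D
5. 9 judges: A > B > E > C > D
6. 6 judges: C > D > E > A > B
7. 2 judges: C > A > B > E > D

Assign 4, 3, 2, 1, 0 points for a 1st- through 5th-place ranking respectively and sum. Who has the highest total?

C

B: 5·4 + 5·4 + 4·1 + 6·1 + 9·3 + 6·0 + 2·2 = 81
C: 5·2 + 5·1 + 4·2 + 6·3 + 9·1 + 6·4 + 2·4 = 82
D: 5·3 + 5·3 + 4·3 + 6·0 + 9·0 + 6·3 + 2·0 = 60
E: 5·1 + 5·2 + 4·4 + 6·2 + 9·2 + 6·2 + 2·1 = 75
A: 5·0 + 5·0 + 4·0 + 6·4 + 9·4 + 6·1 + 2·3 = 72
C has the highest Borda score (82).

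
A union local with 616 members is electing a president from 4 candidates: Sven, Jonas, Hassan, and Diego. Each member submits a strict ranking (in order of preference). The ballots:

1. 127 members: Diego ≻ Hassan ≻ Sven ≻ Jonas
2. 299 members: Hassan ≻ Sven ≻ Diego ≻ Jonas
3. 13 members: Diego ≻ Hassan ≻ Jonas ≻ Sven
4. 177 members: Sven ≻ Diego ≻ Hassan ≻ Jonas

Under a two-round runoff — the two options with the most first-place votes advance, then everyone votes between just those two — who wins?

Hassan

Round 1 first-place votes: Sven 177, Jonas 0, Hassan 299, Diego 140.
Hassan and Sven advance.
Runoff: Hassan is preferred to Sven by 439 voters; Sven by 177.
Hassan wins the runoff.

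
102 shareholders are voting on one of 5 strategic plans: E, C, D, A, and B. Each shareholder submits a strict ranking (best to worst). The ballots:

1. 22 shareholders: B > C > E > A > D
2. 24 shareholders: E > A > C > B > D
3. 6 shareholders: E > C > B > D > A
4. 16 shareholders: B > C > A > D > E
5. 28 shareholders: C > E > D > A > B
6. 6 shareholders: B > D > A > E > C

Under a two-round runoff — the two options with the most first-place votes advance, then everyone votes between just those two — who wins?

E

Round 1 first-place votes: E 30, C 28, D 0, A 0, B 44.
B and E advance.
Runoff: B is preferred to E by 44 voters; E by 58.
E wins the runoff.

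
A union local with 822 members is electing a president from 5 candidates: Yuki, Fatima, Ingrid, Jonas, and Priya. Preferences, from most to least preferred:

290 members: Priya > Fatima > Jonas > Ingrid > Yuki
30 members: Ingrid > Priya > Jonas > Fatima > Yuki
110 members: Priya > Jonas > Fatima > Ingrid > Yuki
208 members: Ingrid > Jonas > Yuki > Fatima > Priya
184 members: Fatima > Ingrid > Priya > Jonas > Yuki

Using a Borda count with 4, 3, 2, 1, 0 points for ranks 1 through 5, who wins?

Yuki: 290·0 + 30·0 + 110·0 + 208·2 + 184·0 = 416
Fatima: 290·3 + 30·1 + 110·2 + 208·1 + 184·4 = 2064
Ingrid: 290·1 + 30·4 + 110·1 + 208·4 + 184·3 = 1904
Jonas: 290·2 + 30·2 + 110·3 + 208·3 + 184·1 = 1778
Priya: 290·4 + 30·3 + 110·4 + 208·0 + 184·2 = 2058
Fatima has the highest Borda score (2064).

Fatima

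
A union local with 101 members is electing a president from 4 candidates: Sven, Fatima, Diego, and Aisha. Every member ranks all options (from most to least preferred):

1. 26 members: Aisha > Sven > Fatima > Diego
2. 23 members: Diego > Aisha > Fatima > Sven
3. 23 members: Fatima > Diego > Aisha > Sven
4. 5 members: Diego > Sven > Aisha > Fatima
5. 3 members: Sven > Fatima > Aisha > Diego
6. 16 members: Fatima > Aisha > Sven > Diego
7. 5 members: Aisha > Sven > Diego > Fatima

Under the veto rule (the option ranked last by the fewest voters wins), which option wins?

Aisha

Last-place votes: Sven 46, Fatima 10, Diego 45, Aisha 0.
Aisha is ranked last by the fewest voters, so Aisha wins.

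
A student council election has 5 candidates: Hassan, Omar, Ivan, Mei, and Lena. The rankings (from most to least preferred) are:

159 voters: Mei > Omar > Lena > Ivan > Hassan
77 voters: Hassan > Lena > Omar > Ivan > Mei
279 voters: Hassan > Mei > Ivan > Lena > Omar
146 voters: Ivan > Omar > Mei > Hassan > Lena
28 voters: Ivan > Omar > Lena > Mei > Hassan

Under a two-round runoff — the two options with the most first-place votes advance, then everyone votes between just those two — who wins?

Round 1 first-place votes: Hassan 356, Omar 0, Ivan 174, Mei 159, Lena 0.
Hassan and Ivan advance.
Runoff: Hassan is preferred to Ivan by 356 voters; Ivan by 333.
Hassan wins the runoff.

Hassan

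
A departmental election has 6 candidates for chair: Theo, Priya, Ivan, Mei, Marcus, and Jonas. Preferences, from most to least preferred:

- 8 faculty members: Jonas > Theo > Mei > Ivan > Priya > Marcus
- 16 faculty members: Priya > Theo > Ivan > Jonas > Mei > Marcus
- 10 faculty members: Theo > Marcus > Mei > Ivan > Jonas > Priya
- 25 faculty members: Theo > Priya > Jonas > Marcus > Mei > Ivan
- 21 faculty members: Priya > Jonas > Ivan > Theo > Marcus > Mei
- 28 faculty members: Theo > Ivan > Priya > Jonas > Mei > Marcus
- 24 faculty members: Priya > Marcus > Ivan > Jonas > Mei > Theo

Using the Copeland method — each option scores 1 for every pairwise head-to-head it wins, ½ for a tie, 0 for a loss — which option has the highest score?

Theo

Theo: beats Priya, Ivan, Mei, Marcus, and Jonas → score 5.
Priya: beats Ivan, Mei, Marcus, and Jonas; loses to Theo → score 4.
Ivan: beats Mei, Marcus, and Jonas; loses to Theo and Priya → score 3.
Mei: loses to Theo, Priya, Ivan, Marcus, and Jonas → score 0.
Marcus: beats Mei; loses to Theo, Priya, Ivan, and Jonas → score 1.
Jonas: beats Mei and Marcus; loses to Theo, Priya, and Ivan → score 2.
Theo has the best pairwise record.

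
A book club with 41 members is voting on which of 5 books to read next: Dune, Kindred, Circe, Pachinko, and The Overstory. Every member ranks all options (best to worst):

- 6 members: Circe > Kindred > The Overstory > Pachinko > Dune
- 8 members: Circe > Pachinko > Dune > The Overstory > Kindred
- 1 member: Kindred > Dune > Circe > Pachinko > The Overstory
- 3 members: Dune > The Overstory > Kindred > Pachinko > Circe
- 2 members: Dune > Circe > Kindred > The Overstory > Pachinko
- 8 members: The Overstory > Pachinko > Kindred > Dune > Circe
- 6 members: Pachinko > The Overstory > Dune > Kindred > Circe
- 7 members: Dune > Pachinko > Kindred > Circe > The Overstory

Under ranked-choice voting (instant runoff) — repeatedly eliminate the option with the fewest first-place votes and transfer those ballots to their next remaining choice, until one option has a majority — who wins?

Circe

Round 1: Dune 12, Kindred 1, Circe 14, Pachinko 6, The Overstory 8. Eliminate Kindred.
Round 2: Dune 13, Circe 14, Pachinko 6, The Overstory 8. Eliminate Pachinko.
Round 3: Dune 13, Circe 14, The Overstory 14. Eliminate Dune.
Round 4: Circe 24, The Overstory 17. Circe has a majority.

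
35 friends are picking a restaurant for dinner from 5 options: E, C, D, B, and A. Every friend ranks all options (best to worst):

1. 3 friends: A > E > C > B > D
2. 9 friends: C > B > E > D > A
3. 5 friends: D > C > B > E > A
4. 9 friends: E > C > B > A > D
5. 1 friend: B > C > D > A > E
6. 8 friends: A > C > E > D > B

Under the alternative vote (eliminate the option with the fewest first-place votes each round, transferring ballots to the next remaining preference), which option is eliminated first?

B

Round 1: E 9, C 9, D 5, B 1, A 11. Eliminate B.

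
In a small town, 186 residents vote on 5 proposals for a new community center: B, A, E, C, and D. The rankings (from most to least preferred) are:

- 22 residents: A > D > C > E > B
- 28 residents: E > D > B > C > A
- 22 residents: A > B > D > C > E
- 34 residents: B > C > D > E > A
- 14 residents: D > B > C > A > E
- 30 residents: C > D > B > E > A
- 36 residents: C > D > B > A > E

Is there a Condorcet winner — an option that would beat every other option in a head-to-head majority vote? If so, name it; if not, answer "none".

Checking pairwise contests:
D beats B 130–56.
B beats A 142–44.
B beats E 136–50.
B beats C 98–88.
C beats D 100–86.
Every option loses at least one head-to-head, so there is no Condorcet winner.

none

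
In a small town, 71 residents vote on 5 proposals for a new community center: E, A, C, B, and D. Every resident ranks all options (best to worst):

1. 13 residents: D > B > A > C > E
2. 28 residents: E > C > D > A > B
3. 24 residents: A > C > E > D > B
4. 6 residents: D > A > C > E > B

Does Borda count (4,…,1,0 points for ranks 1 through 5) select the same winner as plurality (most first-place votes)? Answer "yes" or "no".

Borda — scores: E 166, A 168, C 181, B 39, D 156. Winner: C.
Plurality — first-place votes: E 28, A 24, C 0, B 0, D 19. Winner: E.
The two methods disagree.

no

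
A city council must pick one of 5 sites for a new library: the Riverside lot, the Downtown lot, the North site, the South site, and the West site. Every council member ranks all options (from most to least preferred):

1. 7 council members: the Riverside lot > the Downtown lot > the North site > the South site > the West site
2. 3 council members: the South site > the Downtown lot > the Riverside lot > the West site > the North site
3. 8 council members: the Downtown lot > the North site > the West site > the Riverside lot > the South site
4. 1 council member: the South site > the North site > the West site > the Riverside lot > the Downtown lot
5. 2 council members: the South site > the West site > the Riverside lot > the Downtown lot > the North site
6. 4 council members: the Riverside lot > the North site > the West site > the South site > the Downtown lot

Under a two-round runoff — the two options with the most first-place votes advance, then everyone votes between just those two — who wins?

Round 1 first-place votes: the Riverside lot 11, the Downtown lot 8, the North site 0, the South site 6, the West site 0.
the Riverside lot and the Downtown lot advance.
Runoff: the Riverside lot is preferred to the Downtown lot by 14 voters; the Downtown lot by 11.
the Riverside lot wins the runoff.

the Riverside lot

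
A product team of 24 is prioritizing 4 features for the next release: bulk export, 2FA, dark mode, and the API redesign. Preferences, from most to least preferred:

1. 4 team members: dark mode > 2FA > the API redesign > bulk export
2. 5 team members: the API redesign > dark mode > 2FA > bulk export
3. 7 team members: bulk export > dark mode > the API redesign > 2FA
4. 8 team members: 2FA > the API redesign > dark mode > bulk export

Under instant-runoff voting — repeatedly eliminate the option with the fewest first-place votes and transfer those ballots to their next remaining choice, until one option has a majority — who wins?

Round 1: bulk export 7, 2FA 8, dark mode 4, the API redesign 5. Eliminate dark mode.
Round 2: bulk export 7, 2FA 12, the API redesign 5. Eliminate the API redesign.
Round 3: bulk export 7, 2FA 17. 2FA has a majority.

2FA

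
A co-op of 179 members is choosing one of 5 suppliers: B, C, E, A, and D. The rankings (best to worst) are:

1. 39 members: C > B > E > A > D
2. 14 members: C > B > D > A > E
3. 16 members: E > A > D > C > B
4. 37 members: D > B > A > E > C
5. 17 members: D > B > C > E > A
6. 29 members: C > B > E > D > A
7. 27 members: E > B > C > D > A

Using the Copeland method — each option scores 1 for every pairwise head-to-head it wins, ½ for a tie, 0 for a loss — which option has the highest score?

C

B: beats E, A, and D; loses to C → score 3.
C: beats B, E, A, and D → score 4.
E: beats A and D; loses to B and C → score 2.
A: loses to B, C, E, and D → score 0.
D: beats A; loses to B, C, and E → score 1.
C has the best pairwise record.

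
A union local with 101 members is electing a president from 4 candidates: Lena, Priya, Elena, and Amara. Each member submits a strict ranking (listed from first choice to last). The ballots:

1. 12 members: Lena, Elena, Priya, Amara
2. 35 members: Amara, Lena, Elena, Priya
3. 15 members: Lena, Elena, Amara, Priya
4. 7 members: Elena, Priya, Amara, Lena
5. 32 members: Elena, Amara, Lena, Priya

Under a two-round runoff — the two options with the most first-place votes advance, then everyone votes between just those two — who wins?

Elena

Round 1 first-place votes: Lena 27, Priya 0, Elena 39, Amara 35.
Elena and Amara advance.
Runoff: Elena is preferred to Amara by 66 voters; Amara by 35.
Elena wins the runoff.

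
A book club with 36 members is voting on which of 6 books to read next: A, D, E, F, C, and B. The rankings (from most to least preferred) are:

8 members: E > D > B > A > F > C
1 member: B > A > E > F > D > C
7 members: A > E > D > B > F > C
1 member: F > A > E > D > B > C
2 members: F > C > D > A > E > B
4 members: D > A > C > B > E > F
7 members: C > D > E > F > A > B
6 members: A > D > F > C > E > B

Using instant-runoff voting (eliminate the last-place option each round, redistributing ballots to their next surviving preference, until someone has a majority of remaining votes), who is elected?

A

Round 1: A 13, D 4, E 8, F 3, C 7, B 1. Eliminate B.
Round 2: A 14, D 4, E 8, F 3, C 7. Eliminate F.
Round 3: A 15, D 4, E 8, C 9. Eliminate D.
Round 4: A 19, E 8, C 9. A has a majority.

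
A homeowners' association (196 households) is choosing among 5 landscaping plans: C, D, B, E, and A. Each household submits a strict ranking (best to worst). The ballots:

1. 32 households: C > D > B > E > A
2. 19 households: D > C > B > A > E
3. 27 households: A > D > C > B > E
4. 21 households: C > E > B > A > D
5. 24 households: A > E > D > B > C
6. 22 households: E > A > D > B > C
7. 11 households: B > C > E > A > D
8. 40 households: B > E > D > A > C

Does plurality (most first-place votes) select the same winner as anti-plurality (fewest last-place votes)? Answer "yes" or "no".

no

Plurality — first-place votes: C 53, D 19, B 51, E 22, A 51. Winner: C.
Anti-plurality — last-place votes: C 86, D 32, B 0, E 46, A 32. Winner: B.
The two methods disagree.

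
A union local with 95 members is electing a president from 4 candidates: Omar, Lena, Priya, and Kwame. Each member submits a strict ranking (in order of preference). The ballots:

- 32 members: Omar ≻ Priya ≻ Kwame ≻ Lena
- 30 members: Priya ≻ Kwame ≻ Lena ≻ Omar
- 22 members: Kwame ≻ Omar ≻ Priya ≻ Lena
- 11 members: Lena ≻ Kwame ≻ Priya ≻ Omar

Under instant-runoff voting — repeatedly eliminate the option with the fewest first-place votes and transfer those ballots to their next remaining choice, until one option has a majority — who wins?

Kwame

Round 1: Omar 32, Lena 11, Priya 30, Kwame 22. Eliminate Lena.
Round 2: Omar 32, Priya 30, Kwame 33. Eliminate Priya.
Round 3: Omar 32, Kwame 63. Kwame has a majority.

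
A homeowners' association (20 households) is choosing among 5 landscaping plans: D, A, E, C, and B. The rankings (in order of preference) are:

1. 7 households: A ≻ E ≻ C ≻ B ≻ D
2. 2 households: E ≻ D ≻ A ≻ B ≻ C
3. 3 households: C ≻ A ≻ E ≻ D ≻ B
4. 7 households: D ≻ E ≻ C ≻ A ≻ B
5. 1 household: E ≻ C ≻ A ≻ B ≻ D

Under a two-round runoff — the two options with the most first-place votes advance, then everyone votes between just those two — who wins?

Round 1 first-place votes: D 7, A 7, E 3, C 3, B 0.
A and D advance.
Runoff: A is preferred to D by 11 voters; D by 9.
A wins the runoff.

A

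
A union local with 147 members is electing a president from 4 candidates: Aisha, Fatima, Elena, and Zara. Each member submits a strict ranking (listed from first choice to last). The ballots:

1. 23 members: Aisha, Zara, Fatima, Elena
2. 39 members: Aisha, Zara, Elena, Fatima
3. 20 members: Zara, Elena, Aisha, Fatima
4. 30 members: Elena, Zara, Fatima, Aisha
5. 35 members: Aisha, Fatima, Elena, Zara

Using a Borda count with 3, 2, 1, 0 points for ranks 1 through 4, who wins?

Aisha: 23·3 + 39·3 + 20·1 + 30·0 + 35·3 = 311
Fatima: 23·1 + 39·0 + 20·0 + 30·1 + 35·2 = 123
Elena: 23·0 + 39·1 + 20·2 + 30·3 + 35·1 = 204
Zara: 23·2 + 39·2 + 20·3 + 30·2 + 35·0 = 244
Aisha has the highest Borda score (311).

Aisha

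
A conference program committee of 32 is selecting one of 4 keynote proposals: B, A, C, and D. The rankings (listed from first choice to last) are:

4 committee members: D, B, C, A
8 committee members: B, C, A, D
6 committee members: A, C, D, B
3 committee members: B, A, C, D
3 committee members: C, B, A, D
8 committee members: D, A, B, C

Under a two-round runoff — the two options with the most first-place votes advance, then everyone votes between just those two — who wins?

Round 1 first-place votes: B 11, A 6, C 3, D 12.
D and B advance.
Runoff: D is preferred to B by 18 voters; B by 14.
D wins the runoff.

D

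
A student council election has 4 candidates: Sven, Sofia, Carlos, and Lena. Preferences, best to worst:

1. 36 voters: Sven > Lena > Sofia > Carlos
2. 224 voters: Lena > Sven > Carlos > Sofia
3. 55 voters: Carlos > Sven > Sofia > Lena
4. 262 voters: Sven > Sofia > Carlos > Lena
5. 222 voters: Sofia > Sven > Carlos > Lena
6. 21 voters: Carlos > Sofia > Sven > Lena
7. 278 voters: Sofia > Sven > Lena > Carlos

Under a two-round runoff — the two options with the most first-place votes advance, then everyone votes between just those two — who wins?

Round 1 first-place votes: Sven 298, Sofia 500, Carlos 76, Lena 224.
Sofia and Sven advance.
Runoff: Sofia is preferred to Sven by 521 voters; Sven by 577.
Sven wins the runoff.

Sven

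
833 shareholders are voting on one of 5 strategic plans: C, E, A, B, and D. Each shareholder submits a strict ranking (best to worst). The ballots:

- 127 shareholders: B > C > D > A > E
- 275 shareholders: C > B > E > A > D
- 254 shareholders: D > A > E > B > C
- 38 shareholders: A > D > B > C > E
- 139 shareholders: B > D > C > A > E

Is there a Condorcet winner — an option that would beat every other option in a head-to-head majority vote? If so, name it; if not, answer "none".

B vs C: 558–275 for B.
B vs E: 579–254 for B.
B vs A: 541–292 for B.
B vs D: 541–292 for B.
B beats every other option head-to-head.

B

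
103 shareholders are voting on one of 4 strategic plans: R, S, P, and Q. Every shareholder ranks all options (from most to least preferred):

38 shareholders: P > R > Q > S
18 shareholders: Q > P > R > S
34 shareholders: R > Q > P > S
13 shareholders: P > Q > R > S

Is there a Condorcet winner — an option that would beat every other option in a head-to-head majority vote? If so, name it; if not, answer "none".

none

Checking pairwise contests:
P beats R 69–34.
R beats S 103–0.
Q beats P 52–51.
R beats Q 72–31.
Every option loses at least one head-to-head, so there is no Condorcet winner.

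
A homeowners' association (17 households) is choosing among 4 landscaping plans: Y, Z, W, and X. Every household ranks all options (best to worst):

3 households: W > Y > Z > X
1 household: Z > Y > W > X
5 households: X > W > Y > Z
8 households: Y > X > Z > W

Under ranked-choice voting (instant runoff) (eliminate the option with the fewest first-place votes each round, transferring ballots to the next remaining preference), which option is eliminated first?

Z

Round 1: Y 8, Z 1, W 3, X 5. Eliminate Z.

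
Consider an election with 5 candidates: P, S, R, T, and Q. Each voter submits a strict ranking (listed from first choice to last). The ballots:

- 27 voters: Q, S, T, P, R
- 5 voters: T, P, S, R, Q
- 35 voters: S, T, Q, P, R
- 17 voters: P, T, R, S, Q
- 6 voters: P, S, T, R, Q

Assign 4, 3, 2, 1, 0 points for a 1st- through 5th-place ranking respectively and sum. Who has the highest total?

P: 27·1 + 5·3 + 35·1 + 17·4 + 6·4 = 169
S: 27·3 + 5·2 + 35·4 + 17·1 + 6·3 = 266
R: 27·0 + 5·1 + 35·0 + 17·2 + 6·1 = 45
T: 27·2 + 5·4 + 35·3 + 17·3 + 6·2 = 242
Q: 27·4 + 5·0 + 35·2 + 17·0 + 6·0 = 178
S has the highest Borda score (266).

S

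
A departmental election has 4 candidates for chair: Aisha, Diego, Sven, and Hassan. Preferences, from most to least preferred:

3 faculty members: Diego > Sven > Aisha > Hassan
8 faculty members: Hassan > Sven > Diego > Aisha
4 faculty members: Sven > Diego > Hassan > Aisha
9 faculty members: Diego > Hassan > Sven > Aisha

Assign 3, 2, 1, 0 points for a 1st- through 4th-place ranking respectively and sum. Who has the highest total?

Diego

Aisha: 3·1 + 8·0 + 4·0 + 9·0 = 3
Diego: 3·3 + 8·1 + 4·2 + 9·3 = 52
Sven: 3·2 + 8·2 + 4·3 + 9·1 = 43
Hassan: 3·0 + 8·3 + 4·1 + 9·2 = 46
Diego has the highest Borda score (52).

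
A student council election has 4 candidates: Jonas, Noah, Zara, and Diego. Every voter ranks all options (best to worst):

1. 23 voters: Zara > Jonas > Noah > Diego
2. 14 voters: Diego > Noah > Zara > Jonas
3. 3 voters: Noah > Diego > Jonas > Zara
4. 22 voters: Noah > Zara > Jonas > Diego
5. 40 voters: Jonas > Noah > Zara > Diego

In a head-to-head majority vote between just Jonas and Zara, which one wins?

Zara

Voters preferring Jonas to Zara: 43; preferring Zara to Jonas: 59.
Zara wins the head-to-head.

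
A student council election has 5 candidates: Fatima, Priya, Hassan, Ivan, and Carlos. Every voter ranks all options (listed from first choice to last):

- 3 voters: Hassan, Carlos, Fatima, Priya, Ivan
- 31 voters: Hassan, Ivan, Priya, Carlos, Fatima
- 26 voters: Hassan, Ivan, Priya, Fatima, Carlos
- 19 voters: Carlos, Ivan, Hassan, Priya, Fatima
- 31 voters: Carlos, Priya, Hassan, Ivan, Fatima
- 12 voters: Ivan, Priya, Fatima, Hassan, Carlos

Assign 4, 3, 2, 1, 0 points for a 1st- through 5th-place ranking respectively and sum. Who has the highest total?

Hassan

Fatima: 3·2 + 31·0 + 26·1 + 19·0 + 31·0 + 12·2 = 56
Priya: 3·1 + 31·2 + 26·2 + 19·1 + 31·3 + 12·3 = 265
Hassan: 3·4 + 31·4 + 26·4 + 19·2 + 31·2 + 12·1 = 352
Ivan: 3·0 + 31·3 + 26·3 + 19·3 + 31·1 + 12·4 = 307
Carlos: 3·3 + 31·1 + 26·0 + 19·4 + 31·4 + 12·0 = 240
Hassan has the highest Borda score (352).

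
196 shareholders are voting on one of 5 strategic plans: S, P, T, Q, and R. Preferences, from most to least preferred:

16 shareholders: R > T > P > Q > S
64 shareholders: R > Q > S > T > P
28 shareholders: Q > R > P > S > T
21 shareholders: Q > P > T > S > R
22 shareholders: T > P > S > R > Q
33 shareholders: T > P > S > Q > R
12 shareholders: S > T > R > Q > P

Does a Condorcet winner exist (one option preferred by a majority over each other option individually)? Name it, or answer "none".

R

R vs S: 108–88 for R.
R vs P: 120–76 for R.
R vs T: 108–88 for R.
R vs Q: 114–82 for R.
R beats every other option head-to-head.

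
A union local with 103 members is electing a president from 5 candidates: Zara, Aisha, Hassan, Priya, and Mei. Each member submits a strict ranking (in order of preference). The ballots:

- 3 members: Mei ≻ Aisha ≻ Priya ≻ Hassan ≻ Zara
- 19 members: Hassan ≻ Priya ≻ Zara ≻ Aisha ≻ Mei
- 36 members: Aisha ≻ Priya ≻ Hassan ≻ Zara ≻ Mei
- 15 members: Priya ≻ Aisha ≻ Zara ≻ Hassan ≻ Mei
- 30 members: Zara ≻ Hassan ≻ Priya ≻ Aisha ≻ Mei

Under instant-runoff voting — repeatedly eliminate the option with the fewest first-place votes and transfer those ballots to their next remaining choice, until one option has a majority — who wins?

Aisha

Round 1: Zara 30, Aisha 36, Hassan 19, Priya 15, Mei 3. Eliminate Mei.
Round 2: Zara 30, Aisha 39, Hassan 19, Priya 15. Eliminate Priya.
Round 3: Zara 30, Aisha 54, Hassan 19. Aisha has a majority.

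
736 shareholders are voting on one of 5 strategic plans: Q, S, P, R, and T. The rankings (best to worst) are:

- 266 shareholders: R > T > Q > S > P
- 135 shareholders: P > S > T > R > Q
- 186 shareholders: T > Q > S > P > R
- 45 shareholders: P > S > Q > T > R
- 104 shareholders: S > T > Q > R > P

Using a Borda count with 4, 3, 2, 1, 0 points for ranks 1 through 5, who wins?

T

Q: 266·2 + 135·0 + 186·3 + 45·2 + 104·2 = 1388
S: 266·1 + 135·3 + 186·2 + 45·3 + 104·4 = 1594
P: 266·0 + 135·4 + 186·1 + 45·4 + 104·0 = 906
R: 266·4 + 135·1 + 186·0 + 45·0 + 104·1 = 1303
T: 266·3 + 135·2 + 186·4 + 45·1 + 104·3 = 2169
T has the highest Borda score (2169).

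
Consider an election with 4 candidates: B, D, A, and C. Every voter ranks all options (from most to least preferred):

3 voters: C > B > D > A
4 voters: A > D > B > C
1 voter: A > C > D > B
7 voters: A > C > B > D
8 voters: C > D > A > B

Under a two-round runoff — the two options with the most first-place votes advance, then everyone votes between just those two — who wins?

Round 1 first-place votes: B 0, D 0, A 12, C 11.
A and C advance.
Runoff: A is preferred to C by 12 voters; C by 11.
A wins the runoff.

A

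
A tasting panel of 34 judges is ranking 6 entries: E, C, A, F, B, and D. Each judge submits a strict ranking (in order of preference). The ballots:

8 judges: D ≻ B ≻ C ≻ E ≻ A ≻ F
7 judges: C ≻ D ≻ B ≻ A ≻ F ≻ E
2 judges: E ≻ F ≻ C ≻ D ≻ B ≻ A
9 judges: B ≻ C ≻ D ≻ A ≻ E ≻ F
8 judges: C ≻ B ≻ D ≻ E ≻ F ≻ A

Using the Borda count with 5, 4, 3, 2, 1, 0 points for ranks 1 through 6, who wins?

E: 8·2 + 7·0 + 2·5 + 9·1 + 8·2 = 51
C: 8·3 + 7·5 + 2·3 + 9·4 + 8·5 = 141
A: 8·1 + 7·2 + 2·0 + 9·2 + 8·0 = 40
F: 8·0 + 7·1 + 2·4 + 9·0 + 8·1 = 23
B: 8·4 + 7·3 + 2·1 + 9·5 + 8·4 = 132
D: 8·5 + 7·4 + 2·2 + 9·3 + 8·3 = 123
C has the highest Borda score (141).

C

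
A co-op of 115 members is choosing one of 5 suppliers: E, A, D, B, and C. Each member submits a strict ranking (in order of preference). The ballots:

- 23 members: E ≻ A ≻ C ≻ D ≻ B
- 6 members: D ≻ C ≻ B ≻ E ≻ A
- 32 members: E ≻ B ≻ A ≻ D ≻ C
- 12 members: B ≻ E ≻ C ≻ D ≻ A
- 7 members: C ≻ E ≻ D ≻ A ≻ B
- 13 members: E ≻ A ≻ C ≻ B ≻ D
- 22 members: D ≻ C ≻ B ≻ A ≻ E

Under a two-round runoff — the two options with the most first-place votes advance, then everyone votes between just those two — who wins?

E

Round 1 first-place votes: E 68, A 0, D 28, B 12, C 7.
E and D advance.
Runoff: E is preferred to D by 87 voters; D by 28.
E wins the runoff.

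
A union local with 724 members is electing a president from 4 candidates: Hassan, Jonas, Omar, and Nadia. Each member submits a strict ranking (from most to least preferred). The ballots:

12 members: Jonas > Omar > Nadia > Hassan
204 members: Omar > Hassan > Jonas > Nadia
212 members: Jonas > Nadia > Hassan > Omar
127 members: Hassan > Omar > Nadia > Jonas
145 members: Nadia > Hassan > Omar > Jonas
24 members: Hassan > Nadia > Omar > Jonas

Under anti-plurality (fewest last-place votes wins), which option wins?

Hassan

Last-place votes: Hassan 12, Jonas 296, Omar 212, Nadia 204.
Hassan is ranked last by the fewest voters, so Hassan wins.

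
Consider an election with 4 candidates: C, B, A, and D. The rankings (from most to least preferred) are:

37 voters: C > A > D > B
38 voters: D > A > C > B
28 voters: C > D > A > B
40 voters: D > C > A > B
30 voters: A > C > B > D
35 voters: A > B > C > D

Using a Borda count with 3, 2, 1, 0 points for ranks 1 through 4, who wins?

A

C: 37·3 + 38·1 + 28·3 + 40·2 + 30·2 + 35·1 = 408
B: 37·0 + 38·0 + 28·0 + 40·0 + 30·1 + 35·2 = 100
A: 37·2 + 38·2 + 28·1 + 40·1 + 30·3 + 35·3 = 413
D: 37·1 + 38·3 + 28·2 + 40·3 + 30·0 + 35·0 = 327
A has the highest Borda score (413).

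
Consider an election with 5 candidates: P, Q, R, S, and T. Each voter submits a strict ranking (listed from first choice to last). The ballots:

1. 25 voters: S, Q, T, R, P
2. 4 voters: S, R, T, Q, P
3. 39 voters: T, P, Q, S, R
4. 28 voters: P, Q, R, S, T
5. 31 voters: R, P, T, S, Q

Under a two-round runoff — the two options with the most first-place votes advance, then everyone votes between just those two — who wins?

T

Round 1 first-place votes: P 28, Q 0, R 31, S 29, T 39.
T and R advance.
Runoff: T is preferred to R by 64 voters; R by 63.
T wins the runoff.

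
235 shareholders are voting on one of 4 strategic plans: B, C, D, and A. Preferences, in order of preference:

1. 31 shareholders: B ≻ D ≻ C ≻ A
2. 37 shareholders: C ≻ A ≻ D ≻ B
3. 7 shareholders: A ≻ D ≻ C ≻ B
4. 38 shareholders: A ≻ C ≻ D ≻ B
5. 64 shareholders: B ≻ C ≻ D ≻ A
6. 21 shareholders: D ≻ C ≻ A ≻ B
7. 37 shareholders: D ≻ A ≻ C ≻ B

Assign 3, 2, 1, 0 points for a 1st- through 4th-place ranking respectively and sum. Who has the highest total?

B: 31·3 + 37·0 + 7·0 + 38·0 + 64·3 + 21·0 + 37·0 = 285
C: 31·1 + 37·3 + 7·1 + 38·2 + 64·2 + 21·2 + 37·1 = 432
D: 31·2 + 37·1 + 7·2 + 38·1 + 64·1 + 21·3 + 37·3 = 389
A: 31·0 + 37·2 + 7·3 + 38·3 + 64·0 + 21·1 + 37·2 = 304
C has the highest Borda score (432).

C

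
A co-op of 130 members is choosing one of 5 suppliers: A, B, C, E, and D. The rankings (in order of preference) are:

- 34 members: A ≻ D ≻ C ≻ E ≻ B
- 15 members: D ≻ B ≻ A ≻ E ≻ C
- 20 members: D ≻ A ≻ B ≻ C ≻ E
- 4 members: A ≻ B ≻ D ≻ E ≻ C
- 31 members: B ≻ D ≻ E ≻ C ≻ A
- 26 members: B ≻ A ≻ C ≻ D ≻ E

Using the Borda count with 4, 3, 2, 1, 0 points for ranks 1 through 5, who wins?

D

A: 34·4 + 15·2 + 20·3 + 4·4 + 31·0 + 26·3 = 320
B: 34·0 + 15·3 + 20·2 + 4·3 + 31·4 + 26·4 = 325
C: 34·2 + 15·0 + 20·1 + 4·0 + 31·1 + 26·2 = 171
E: 34·1 + 15·1 + 20·0 + 4·1 + 31·2 + 26·0 = 115
D: 34·3 + 15·4 + 20·4 + 4·2 + 31·3 + 26·1 = 369
D has the highest Borda score (369).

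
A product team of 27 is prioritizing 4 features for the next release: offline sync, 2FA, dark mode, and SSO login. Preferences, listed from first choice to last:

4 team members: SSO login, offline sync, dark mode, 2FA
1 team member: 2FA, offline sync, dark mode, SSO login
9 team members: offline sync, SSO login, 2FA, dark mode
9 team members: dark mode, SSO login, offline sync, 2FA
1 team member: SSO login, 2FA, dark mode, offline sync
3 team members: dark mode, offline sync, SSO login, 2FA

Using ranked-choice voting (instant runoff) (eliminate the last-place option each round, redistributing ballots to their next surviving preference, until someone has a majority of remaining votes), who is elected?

offline sync

Round 1: offline sync 9, 2FA 1, dark mode 12, SSO login 5. Eliminate 2FA.
Round 2: offline sync 10, dark mode 12, SSO login 5. Eliminate SSO login.
Round 3: offline sync 14, dark mode 13. Offline sync has a majority.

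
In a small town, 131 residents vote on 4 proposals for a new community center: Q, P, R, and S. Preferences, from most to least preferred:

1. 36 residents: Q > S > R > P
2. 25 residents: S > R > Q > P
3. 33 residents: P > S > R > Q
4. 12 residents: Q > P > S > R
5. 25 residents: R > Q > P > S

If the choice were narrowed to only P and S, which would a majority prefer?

Voters preferring P to S: 70; preferring S to P: 61.
P wins the head-to-head.

P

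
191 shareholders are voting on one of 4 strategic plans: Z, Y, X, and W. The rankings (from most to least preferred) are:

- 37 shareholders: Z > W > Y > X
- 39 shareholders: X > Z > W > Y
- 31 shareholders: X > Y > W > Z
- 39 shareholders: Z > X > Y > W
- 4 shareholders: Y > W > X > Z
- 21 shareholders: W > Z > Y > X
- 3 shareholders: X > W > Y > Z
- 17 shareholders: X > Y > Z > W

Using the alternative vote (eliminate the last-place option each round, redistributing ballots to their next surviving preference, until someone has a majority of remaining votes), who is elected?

Round 1: Z 76, Y 4, X 90, W 21. Eliminate Y.
Round 2: Z 76, X 90, W 25. Eliminate W.
Round 3: Z 97, X 94. Z has a majority.

Z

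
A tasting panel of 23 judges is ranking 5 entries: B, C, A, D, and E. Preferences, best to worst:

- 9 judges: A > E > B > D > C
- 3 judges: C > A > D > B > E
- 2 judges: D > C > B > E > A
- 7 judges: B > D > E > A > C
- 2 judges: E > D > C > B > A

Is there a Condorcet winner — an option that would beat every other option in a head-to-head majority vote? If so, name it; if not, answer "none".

A

A vs B: 12–11 for A.
A vs C: 16–7 for A.
A vs D: 12–11 for A.
A vs E: 12–11 for A.
A beats every other option head-to-head.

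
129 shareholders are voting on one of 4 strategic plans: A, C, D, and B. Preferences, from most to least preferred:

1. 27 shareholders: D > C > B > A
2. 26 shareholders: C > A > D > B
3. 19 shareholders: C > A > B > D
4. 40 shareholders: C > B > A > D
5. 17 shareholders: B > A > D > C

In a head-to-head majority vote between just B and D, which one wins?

B

Voters preferring B to D: 76; preferring D to B: 53.
B wins the head-to-head.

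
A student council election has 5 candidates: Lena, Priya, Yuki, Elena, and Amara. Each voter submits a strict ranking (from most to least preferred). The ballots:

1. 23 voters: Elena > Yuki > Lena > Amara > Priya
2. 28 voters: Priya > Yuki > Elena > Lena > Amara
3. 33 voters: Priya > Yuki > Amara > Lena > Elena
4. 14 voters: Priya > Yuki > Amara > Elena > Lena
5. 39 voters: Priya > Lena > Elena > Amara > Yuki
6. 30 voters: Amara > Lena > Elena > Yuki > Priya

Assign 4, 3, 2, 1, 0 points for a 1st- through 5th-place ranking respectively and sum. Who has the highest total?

Priya

Lena: 23·2 + 28·1 + 33·1 + 14·0 + 39·3 + 30·3 = 314
Priya: 23·0 + 28·4 + 33·4 + 14·4 + 39·4 + 30·0 = 456
Yuki: 23·3 + 28·3 + 33·3 + 14·3 + 39·0 + 30·1 = 324
Elena: 23·4 + 28·2 + 33·0 + 14·1 + 39·2 + 30·2 = 300
Amara: 23·1 + 28·0 + 33·2 + 14·2 + 39·1 + 30·4 = 276
Priya has the highest Borda score (456).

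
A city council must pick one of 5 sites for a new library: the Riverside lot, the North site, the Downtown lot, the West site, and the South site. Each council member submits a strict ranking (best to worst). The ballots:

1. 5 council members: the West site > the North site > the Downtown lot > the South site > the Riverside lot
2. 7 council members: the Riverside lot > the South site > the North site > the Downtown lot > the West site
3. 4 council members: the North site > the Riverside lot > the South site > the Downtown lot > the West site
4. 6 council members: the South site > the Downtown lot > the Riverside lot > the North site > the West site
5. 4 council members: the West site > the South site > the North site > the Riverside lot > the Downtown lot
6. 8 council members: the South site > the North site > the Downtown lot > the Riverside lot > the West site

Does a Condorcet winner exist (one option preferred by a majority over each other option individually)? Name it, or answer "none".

the South site vs the Riverside lot: 23–11 for the South site.
the South site vs the North site: 25–9 for the South site.
the South site vs the Downtown lot: 29–5 for the South site.
the South site vs the West site: 25–9 for the South site.
the South site beats every other option head-to-head.

the South site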